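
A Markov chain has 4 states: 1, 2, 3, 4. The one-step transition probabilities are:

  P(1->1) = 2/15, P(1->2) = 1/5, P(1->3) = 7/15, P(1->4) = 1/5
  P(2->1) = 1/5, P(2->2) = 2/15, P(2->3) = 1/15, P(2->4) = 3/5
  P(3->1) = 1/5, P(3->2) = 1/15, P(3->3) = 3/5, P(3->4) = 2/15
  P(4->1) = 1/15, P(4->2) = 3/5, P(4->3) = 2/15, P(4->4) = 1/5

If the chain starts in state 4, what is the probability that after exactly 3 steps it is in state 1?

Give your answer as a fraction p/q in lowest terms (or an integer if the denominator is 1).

Answer: 443/3375

Derivation:
Computing P^3 by repeated multiplication:
P^1 =
  1: [2/15, 1/5, 7/15, 1/5]
  2: [1/5, 2/15, 1/15, 3/5]
  3: [1/5, 1/15, 3/5, 2/15]
  4: [1/15, 3/5, 2/15, 1/5]
P^2 =
  1: [37/225, 46/225, 86/225, 56/225]
  2: [8/75, 19/45, 2/9, 56/225]
  3: [38/225, 38/225, 107/225, 14/75]
  4: [38/225, 2/9, 8/45, 97/225]
P^3 =
  1: [526/3375, 793/3375, 397/1125, 173/675]
  2: [539/3375, 272/1125, 11/45, 239/675]
  3: [553/3375, 1/5, 1351/3375, 796/3375]
  4: [443/3375, 1127/3375, 58/225, 187/675]

(P^3)[4 -> 1] = 443/3375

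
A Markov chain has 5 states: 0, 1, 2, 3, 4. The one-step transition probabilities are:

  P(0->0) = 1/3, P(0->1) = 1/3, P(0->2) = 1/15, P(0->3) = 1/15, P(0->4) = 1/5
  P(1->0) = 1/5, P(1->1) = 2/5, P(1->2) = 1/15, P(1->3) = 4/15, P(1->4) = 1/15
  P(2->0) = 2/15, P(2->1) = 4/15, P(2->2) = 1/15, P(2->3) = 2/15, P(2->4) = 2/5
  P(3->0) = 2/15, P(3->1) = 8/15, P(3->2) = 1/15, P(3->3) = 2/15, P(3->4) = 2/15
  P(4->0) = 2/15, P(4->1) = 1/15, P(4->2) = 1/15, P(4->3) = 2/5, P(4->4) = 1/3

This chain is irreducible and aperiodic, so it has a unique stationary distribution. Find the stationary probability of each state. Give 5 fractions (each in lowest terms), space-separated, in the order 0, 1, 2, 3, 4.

Answer: 7064/36105 4186/12035 1/15 266/1245 6362/36105

Derivation:
The stationary distribution satisfies pi = pi * P, i.e.:
  pi_0 = 1/3*pi_0 + 1/5*pi_1 + 2/15*pi_2 + 2/15*pi_3 + 2/15*pi_4
  pi_1 = 1/3*pi_0 + 2/5*pi_1 + 4/15*pi_2 + 8/15*pi_3 + 1/15*pi_4
  pi_2 = 1/15*pi_0 + 1/15*pi_1 + 1/15*pi_2 + 1/15*pi_3 + 1/15*pi_4
  pi_3 = 1/15*pi_0 + 4/15*pi_1 + 2/15*pi_2 + 2/15*pi_3 + 2/5*pi_4
  pi_4 = 1/5*pi_0 + 1/15*pi_1 + 2/5*pi_2 + 2/15*pi_3 + 1/3*pi_4
with normalization: pi_0 + pi_1 + pi_2 + pi_3 + pi_4 = 1.

Using the first 4 balance equations plus normalization, the linear system A*pi = b is:
  [-2/3, 1/5, 2/15, 2/15, 2/15] . pi = 0
  [1/3, -3/5, 4/15, 8/15, 1/15] . pi = 0
  [1/15, 1/15, -14/15, 1/15, 1/15] . pi = 0
  [1/15, 4/15, 2/15, -13/15, 2/5] . pi = 0
  [1, 1, 1, 1, 1] . pi = 1

Solving yields:
  pi_0 = 7064/36105
  pi_1 = 4186/12035
  pi_2 = 1/15
  pi_3 = 266/1245
  pi_4 = 6362/36105

Verification (pi * P):
  7064/36105*1/3 + 4186/12035*1/5 + 1/15*2/15 + 266/1245*2/15 + 6362/36105*2/15 = 7064/36105 = pi_0  (ok)
  7064/36105*1/3 + 4186/12035*2/5 + 1/15*4/15 + 266/1245*8/15 + 6362/36105*1/15 = 4186/12035 = pi_1  (ok)
  7064/36105*1/15 + 4186/12035*1/15 + 1/15*1/15 + 266/1245*1/15 + 6362/36105*1/15 = 1/15 = pi_2  (ok)
  7064/36105*1/15 + 4186/12035*4/15 + 1/15*2/15 + 266/1245*2/15 + 6362/36105*2/5 = 266/1245 = pi_3  (ok)
  7064/36105*1/5 + 4186/12035*1/15 + 1/15*2/5 + 266/1245*2/15 + 6362/36105*1/3 = 6362/36105 = pi_4  (ok)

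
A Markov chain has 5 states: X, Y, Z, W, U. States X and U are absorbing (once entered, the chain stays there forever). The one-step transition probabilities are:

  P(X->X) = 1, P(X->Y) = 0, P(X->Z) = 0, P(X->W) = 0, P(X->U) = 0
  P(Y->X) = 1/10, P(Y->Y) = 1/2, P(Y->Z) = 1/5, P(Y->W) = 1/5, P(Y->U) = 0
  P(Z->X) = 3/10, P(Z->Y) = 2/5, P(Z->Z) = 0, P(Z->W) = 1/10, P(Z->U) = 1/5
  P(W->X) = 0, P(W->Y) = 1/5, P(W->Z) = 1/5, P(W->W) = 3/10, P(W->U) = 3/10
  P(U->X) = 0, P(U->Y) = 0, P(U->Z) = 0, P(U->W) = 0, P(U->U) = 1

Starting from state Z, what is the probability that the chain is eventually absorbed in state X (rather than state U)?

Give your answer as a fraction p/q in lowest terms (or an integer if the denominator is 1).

Let a_i = P(absorbed in X | start in state i).
Boundary conditions: a_X = 1, a_U = 0.
For each transient state i, a_i = sum_j P(i->j) * a_j:
  a_Y = 1/10*a_X + 1/2*a_Y + 1/5*a_Z + 1/5*a_W + 0*a_U
  a_Z = 3/10*a_X + 2/5*a_Y + 0*a_Z + 1/10*a_W + 1/5*a_U
  a_W = 0*a_X + 1/5*a_Y + 1/5*a_Z + 3/10*a_W + 3/10*a_U

Substituting a_X = 1 and a_U = 0, rearrange to (I - Q) a = r where r[i] = P(i -> X):
  [1/2, -1/5, -1/5] . (a_Y, a_Z, a_W) = 1/10
  [-2/5, 1, -1/10] . (a_Y, a_Z, a_W) = 3/10
  [-1/5, -1/5, 7/10] . (a_Y, a_Z, a_W) = 0

Solving yields:
  a_Y = 61/112
  a_Z = 123/224
  a_W = 5/16

Starting state is Z, so the absorption probability is a_Z = 123/224.

Answer: 123/224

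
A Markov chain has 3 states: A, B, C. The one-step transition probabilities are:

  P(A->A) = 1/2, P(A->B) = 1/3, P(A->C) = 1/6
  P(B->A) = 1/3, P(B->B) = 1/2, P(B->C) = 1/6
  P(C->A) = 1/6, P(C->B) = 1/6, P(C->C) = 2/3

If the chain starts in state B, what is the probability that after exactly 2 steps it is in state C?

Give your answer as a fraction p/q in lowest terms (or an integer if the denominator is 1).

Computing P^2 by repeated multiplication:
P^1 =
  A: [1/2, 1/3, 1/6]
  B: [1/3, 1/2, 1/6]
  C: [1/6, 1/6, 2/3]
P^2 =
  A: [7/18, 13/36, 1/4]
  B: [13/36, 7/18, 1/4]
  C: [1/4, 1/4, 1/2]

(P^2)[B -> C] = 1/4

Answer: 1/4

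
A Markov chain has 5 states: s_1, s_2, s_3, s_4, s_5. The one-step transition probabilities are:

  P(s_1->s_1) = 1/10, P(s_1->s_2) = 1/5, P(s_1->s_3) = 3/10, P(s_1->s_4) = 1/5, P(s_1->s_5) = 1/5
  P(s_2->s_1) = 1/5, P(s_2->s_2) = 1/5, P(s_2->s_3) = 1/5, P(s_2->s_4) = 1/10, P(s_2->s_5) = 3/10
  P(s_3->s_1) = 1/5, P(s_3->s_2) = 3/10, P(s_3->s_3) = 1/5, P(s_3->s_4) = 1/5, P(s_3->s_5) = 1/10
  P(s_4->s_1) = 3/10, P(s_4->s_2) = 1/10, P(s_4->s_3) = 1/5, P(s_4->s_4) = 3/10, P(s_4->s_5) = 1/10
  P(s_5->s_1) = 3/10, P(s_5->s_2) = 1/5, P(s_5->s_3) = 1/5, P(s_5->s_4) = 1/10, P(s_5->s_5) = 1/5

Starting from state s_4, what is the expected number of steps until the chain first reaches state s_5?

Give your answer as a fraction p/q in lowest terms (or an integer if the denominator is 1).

Let h_i = expected steps to first reach s_5 from state i.
Boundary: h_s_5 = 0.
First-step equations for the other states:
  h_s_1 = 1 + 1/10*h_s_1 + 1/5*h_s_2 + 3/10*h_s_3 + 1/5*h_s_4 + 1/5*h_s_5
  h_s_2 = 1 + 1/5*h_s_1 + 1/5*h_s_2 + 1/5*h_s_3 + 1/10*h_s_4 + 3/10*h_s_5
  h_s_3 = 1 + 1/5*h_s_1 + 3/10*h_s_2 + 1/5*h_s_3 + 1/5*h_s_4 + 1/10*h_s_5
  h_s_4 = 1 + 3/10*h_s_1 + 1/10*h_s_2 + 1/5*h_s_3 + 3/10*h_s_4 + 1/10*h_s_5

Substituting h_s_5 = 0 and rearranging gives the linear system (I - Q) h = 1:
  [9/10, -1/5, -3/10, -1/5] . (h_s_1, h_s_2, h_s_3, h_s_4) = 1
  [-1/5, 4/5, -1/5, -1/10] . (h_s_1, h_s_2, h_s_3, h_s_4) = 1
  [-1/5, -3/10, 4/5, -1/5] . (h_s_1, h_s_2, h_s_3, h_s_4) = 1
  [-3/10, -1/10, -1/5, 7/10] . (h_s_1, h_s_2, h_s_3, h_s_4) = 1

Solving yields:
  h_s_1 = 1974/349
  h_s_2 = 1738/349
  h_s_3 = 2132/349
  h_s_4 = 2202/349

Starting state is s_4, so the expected hitting time is h_s_4 = 2202/349.

Answer: 2202/349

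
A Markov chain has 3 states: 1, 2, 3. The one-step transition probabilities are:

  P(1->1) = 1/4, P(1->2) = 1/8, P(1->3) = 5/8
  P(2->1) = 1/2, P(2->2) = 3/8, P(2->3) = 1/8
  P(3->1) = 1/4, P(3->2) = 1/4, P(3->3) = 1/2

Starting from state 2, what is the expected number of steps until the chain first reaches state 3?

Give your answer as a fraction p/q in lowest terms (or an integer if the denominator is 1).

Let h_i = expected steps to first reach 3 from state i.
Boundary: h_3 = 0.
First-step equations for the other states:
  h_1 = 1 + 1/4*h_1 + 1/8*h_2 + 5/8*h_3
  h_2 = 1 + 1/2*h_1 + 3/8*h_2 + 1/8*h_3

Substituting h_3 = 0 and rearranging gives the linear system (I - Q) h = 1:
  [3/4, -1/8] . (h_1, h_2) = 1
  [-1/2, 5/8] . (h_1, h_2) = 1

Solving yields:
  h_1 = 24/13
  h_2 = 40/13

Starting state is 2, so the expected hitting time is h_2 = 40/13.

Answer: 40/13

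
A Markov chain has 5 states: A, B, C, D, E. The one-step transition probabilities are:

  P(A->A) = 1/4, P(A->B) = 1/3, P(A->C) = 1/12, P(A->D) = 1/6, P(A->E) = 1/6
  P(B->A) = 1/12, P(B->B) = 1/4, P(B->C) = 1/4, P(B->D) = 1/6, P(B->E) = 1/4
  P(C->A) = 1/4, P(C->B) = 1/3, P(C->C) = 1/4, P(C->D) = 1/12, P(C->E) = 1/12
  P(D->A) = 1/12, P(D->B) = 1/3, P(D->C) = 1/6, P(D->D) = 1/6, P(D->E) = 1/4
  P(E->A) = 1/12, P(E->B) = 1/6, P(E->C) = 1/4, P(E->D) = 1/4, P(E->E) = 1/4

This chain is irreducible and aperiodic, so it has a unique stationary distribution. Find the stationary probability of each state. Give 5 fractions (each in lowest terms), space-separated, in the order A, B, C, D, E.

Answer: 1262/8857 2449/8857 3763/17714 1469/8857 3591/17714

Derivation:
The stationary distribution satisfies pi = pi * P, i.e.:
  pi_A = 1/4*pi_A + 1/12*pi_B + 1/4*pi_C + 1/12*pi_D + 1/12*pi_E
  pi_B = 1/3*pi_A + 1/4*pi_B + 1/3*pi_C + 1/3*pi_D + 1/6*pi_E
  pi_C = 1/12*pi_A + 1/4*pi_B + 1/4*pi_C + 1/6*pi_D + 1/4*pi_E
  pi_D = 1/6*pi_A + 1/6*pi_B + 1/12*pi_C + 1/6*pi_D + 1/4*pi_E
  pi_E = 1/6*pi_A + 1/4*pi_B + 1/12*pi_C + 1/4*pi_D + 1/4*pi_E
with normalization: pi_A + pi_B + pi_C + pi_D + pi_E = 1.

Using the first 4 balance equations plus normalization, the linear system A*pi = b is:
  [-3/4, 1/12, 1/4, 1/12, 1/12] . pi = 0
  [1/3, -3/4, 1/3, 1/3, 1/6] . pi = 0
  [1/12, 1/4, -3/4, 1/6, 1/4] . pi = 0
  [1/6, 1/6, 1/12, -5/6, 1/4] . pi = 0
  [1, 1, 1, 1, 1] . pi = 1

Solving yields:
  pi_A = 1262/8857
  pi_B = 2449/8857
  pi_C = 3763/17714
  pi_D = 1469/8857
  pi_E = 3591/17714

Verification (pi * P):
  1262/8857*1/4 + 2449/8857*1/12 + 3763/17714*1/4 + 1469/8857*1/12 + 3591/17714*1/12 = 1262/8857 = pi_A  (ok)
  1262/8857*1/3 + 2449/8857*1/4 + 3763/17714*1/3 + 1469/8857*1/3 + 3591/17714*1/6 = 2449/8857 = pi_B  (ok)
  1262/8857*1/12 + 2449/8857*1/4 + 3763/17714*1/4 + 1469/8857*1/6 + 3591/17714*1/4 = 3763/17714 = pi_C  (ok)
  1262/8857*1/6 + 2449/8857*1/6 + 3763/17714*1/12 + 1469/8857*1/6 + 3591/17714*1/4 = 1469/8857 = pi_D  (ok)
  1262/8857*1/6 + 2449/8857*1/4 + 3763/17714*1/12 + 1469/8857*1/4 + 3591/17714*1/4 = 3591/17714 = pi_E  (ok)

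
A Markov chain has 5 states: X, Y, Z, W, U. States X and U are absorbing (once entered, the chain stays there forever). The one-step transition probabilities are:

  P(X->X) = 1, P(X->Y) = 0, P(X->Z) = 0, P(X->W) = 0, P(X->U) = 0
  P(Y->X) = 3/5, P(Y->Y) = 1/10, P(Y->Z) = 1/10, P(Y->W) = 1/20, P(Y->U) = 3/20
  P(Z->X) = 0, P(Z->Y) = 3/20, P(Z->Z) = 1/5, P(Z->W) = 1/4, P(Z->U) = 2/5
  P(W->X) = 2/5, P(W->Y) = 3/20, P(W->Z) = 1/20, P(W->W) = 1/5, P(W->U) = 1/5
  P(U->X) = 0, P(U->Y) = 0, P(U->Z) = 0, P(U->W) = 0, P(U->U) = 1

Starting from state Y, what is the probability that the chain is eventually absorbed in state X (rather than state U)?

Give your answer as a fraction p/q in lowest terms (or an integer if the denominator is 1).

Let a_i = P(absorbed in X | start in state i).
Boundary conditions: a_X = 1, a_U = 0.
For each transient state i, a_i = sum_j P(i->j) * a_j:
  a_Y = 3/5*a_X + 1/10*a_Y + 1/10*a_Z + 1/20*a_W + 3/20*a_U
  a_Z = 0*a_X + 3/20*a_Y + 1/5*a_Z + 1/4*a_W + 2/5*a_U
  a_W = 2/5*a_X + 3/20*a_Y + 1/20*a_Z + 1/5*a_W + 1/5*a_U

Substituting a_X = 1 and a_U = 0, rearrange to (I - Q) a = r where r[i] = P(i -> X):
  [9/10, -1/10, -1/20] . (a_Y, a_Z, a_W) = 3/5
  [-3/20, 4/5, -1/4] . (a_Y, a_Z, a_W) = 0
  [-3/20, -1/20, 4/5] . (a_Y, a_Z, a_W) = 2/5

Solving yields:
  a_Y = 3220/4341
  a_Z = 500/1447
  a_W = 956/1447

Starting state is Y, so the absorption probability is a_Y = 3220/4341.

Answer: 3220/4341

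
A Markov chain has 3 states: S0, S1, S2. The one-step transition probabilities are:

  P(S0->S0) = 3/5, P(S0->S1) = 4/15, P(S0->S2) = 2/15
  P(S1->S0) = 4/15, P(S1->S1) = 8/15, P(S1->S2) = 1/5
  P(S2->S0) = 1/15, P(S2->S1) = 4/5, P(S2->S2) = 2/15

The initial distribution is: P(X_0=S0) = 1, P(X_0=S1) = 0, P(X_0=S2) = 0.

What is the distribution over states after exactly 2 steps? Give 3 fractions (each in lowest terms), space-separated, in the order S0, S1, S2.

Propagating the distribution step by step (d_{t+1} = d_t * P):
d_0 = (S0=1, S1=0, S2=0)
  d_1[S0] = 1*3/5 + 0*4/15 + 0*1/15 = 3/5
  d_1[S1] = 1*4/15 + 0*8/15 + 0*4/5 = 4/15
  d_1[S2] = 1*2/15 + 0*1/5 + 0*2/15 = 2/15
d_1 = (S0=3/5, S1=4/15, S2=2/15)
  d_2[S0] = 3/5*3/5 + 4/15*4/15 + 2/15*1/15 = 11/25
  d_2[S1] = 3/5*4/15 + 4/15*8/15 + 2/15*4/5 = 92/225
  d_2[S2] = 3/5*2/15 + 4/15*1/5 + 2/15*2/15 = 34/225
d_2 = (S0=11/25, S1=92/225, S2=34/225)

Answer: 11/25 92/225 34/225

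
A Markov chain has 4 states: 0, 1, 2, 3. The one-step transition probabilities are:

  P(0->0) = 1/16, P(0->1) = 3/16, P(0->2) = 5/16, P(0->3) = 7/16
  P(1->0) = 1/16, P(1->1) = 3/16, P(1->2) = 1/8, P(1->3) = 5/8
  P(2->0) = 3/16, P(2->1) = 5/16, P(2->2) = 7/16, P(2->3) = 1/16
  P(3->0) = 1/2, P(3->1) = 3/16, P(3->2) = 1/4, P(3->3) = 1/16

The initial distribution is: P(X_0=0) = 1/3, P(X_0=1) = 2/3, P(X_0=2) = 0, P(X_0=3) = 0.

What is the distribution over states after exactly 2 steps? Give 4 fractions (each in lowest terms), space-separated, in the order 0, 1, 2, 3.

Propagating the distribution step by step (d_{t+1} = d_t * P):
d_0 = (0=1/3, 1=2/3, 2=0, 3=0)
  d_1[0] = 1/3*1/16 + 2/3*1/16 + 0*3/16 + 0*1/2 = 1/16
  d_1[1] = 1/3*3/16 + 2/3*3/16 + 0*5/16 + 0*3/16 = 3/16
  d_1[2] = 1/3*5/16 + 2/3*1/8 + 0*7/16 + 0*1/4 = 3/16
  d_1[3] = 1/3*7/16 + 2/3*5/8 + 0*1/16 + 0*1/16 = 9/16
d_1 = (0=1/16, 1=3/16, 2=3/16, 3=9/16)
  d_2[0] = 1/16*1/16 + 3/16*1/16 + 3/16*3/16 + 9/16*1/2 = 85/256
  d_2[1] = 1/16*3/16 + 3/16*3/16 + 3/16*5/16 + 9/16*3/16 = 27/128
  d_2[2] = 1/16*5/16 + 3/16*1/8 + 3/16*7/16 + 9/16*1/4 = 17/64
  d_2[3] = 1/16*7/16 + 3/16*5/8 + 3/16*1/16 + 9/16*1/16 = 49/256
d_2 = (0=85/256, 1=27/128, 2=17/64, 3=49/256)

Answer: 85/256 27/128 17/64 49/256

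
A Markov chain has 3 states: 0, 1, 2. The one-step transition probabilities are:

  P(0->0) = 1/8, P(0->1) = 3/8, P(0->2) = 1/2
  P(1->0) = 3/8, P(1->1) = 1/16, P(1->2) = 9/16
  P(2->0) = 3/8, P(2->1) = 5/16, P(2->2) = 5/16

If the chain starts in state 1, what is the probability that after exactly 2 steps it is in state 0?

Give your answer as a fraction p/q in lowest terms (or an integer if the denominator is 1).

Answer: 9/32

Derivation:
Computing P^2 by repeated multiplication:
P^1 =
  0: [1/8, 3/8, 1/2]
  1: [3/8, 1/16, 9/16]
  2: [3/8, 5/16, 5/16]
P^2 =
  0: [11/32, 29/128, 55/128]
  1: [9/32, 41/128, 51/128]
  2: [9/32, 33/128, 59/128]

(P^2)[1 -> 0] = 9/32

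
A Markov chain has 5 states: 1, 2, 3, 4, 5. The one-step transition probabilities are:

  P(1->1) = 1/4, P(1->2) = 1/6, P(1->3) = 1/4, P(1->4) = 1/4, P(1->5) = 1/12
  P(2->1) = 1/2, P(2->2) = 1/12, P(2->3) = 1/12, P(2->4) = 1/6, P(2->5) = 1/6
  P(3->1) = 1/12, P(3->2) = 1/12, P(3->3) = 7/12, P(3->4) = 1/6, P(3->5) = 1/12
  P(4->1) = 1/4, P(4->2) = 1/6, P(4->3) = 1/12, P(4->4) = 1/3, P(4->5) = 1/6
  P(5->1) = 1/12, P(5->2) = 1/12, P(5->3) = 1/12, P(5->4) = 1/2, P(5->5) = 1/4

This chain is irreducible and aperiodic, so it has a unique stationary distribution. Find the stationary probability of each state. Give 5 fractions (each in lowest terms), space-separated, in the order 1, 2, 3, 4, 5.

Answer: 1166/5351 667/5351 2561/10702 1487/5351 1501/10702

Derivation:
The stationary distribution satisfies pi = pi * P, i.e.:
  pi_1 = 1/4*pi_1 + 1/2*pi_2 + 1/12*pi_3 + 1/4*pi_4 + 1/12*pi_5
  pi_2 = 1/6*pi_1 + 1/12*pi_2 + 1/12*pi_3 + 1/6*pi_4 + 1/12*pi_5
  pi_3 = 1/4*pi_1 + 1/12*pi_2 + 7/12*pi_3 + 1/12*pi_4 + 1/12*pi_5
  pi_4 = 1/4*pi_1 + 1/6*pi_2 + 1/6*pi_3 + 1/3*pi_4 + 1/2*pi_5
  pi_5 = 1/12*pi_1 + 1/6*pi_2 + 1/12*pi_3 + 1/6*pi_4 + 1/4*pi_5
with normalization: pi_1 + pi_2 + pi_3 + pi_4 + pi_5 = 1.

Using the first 4 balance equations plus normalization, the linear system A*pi = b is:
  [-3/4, 1/2, 1/12, 1/4, 1/12] . pi = 0
  [1/6, -11/12, 1/12, 1/6, 1/12] . pi = 0
  [1/4, 1/12, -5/12, 1/12, 1/12] . pi = 0
  [1/4, 1/6, 1/6, -2/3, 1/2] . pi = 0
  [1, 1, 1, 1, 1] . pi = 1

Solving yields:
  pi_1 = 1166/5351
  pi_2 = 667/5351
  pi_3 = 2561/10702
  pi_4 = 1487/5351
  pi_5 = 1501/10702

Verification (pi * P):
  1166/5351*1/4 + 667/5351*1/2 + 2561/10702*1/12 + 1487/5351*1/4 + 1501/10702*1/12 = 1166/5351 = pi_1  (ok)
  1166/5351*1/6 + 667/5351*1/12 + 2561/10702*1/12 + 1487/5351*1/6 + 1501/10702*1/12 = 667/5351 = pi_2  (ok)
  1166/5351*1/4 + 667/5351*1/12 + 2561/10702*7/12 + 1487/5351*1/12 + 1501/10702*1/12 = 2561/10702 = pi_3  (ok)
  1166/5351*1/4 + 667/5351*1/6 + 2561/10702*1/6 + 1487/5351*1/3 + 1501/10702*1/2 = 1487/5351 = pi_4  (ok)
  1166/5351*1/12 + 667/5351*1/6 + 2561/10702*1/12 + 1487/5351*1/6 + 1501/10702*1/4 = 1501/10702 = pi_5  (ok)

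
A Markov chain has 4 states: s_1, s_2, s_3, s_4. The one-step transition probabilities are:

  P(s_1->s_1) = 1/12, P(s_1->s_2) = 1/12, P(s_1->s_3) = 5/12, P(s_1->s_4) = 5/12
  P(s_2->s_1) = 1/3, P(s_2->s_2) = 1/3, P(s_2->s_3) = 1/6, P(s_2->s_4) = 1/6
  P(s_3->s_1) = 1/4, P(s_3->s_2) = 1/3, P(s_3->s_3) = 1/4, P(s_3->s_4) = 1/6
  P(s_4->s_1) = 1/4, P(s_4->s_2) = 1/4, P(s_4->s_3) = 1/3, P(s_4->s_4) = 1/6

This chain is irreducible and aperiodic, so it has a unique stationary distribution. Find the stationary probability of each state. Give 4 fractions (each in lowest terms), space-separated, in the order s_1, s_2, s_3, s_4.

The stationary distribution satisfies pi = pi * P, i.e.:
  pi_s_1 = 1/12*pi_s_1 + 1/3*pi_s_2 + 1/4*pi_s_3 + 1/4*pi_s_4
  pi_s_2 = 1/12*pi_s_1 + 1/3*pi_s_2 + 1/3*pi_s_3 + 1/4*pi_s_4
  pi_s_3 = 5/12*pi_s_1 + 1/6*pi_s_2 + 1/4*pi_s_3 + 1/3*pi_s_4
  pi_s_4 = 5/12*pi_s_1 + 1/6*pi_s_2 + 1/6*pi_s_3 + 1/6*pi_s_4
with normalization: pi_s_1 + pi_s_2 + pi_s_3 + pi_s_4 = 1.

Using the first 3 balance equations plus normalization, the linear system A*pi = b is:
  [-11/12, 1/3, 1/4, 1/4] . pi = 0
  [1/12, -2/3, 1/3, 1/4] . pi = 0
  [5/12, 1/6, -3/4, 1/3] . pi = 0
  [1, 1, 1, 1] . pi = 1

Solving yields:
  pi_s_1 = 478/2055
  pi_s_2 = 527/2055
  pi_s_3 = 196/685
  pi_s_4 = 154/685

Verification (pi * P):
  478/2055*1/12 + 527/2055*1/3 + 196/685*1/4 + 154/685*1/4 = 478/2055 = pi_s_1  (ok)
  478/2055*1/12 + 527/2055*1/3 + 196/685*1/3 + 154/685*1/4 = 527/2055 = pi_s_2  (ok)
  478/2055*5/12 + 527/2055*1/6 + 196/685*1/4 + 154/685*1/3 = 196/685 = pi_s_3  (ok)
  478/2055*5/12 + 527/2055*1/6 + 196/685*1/6 + 154/685*1/6 = 154/685 = pi_s_4  (ok)

Answer: 478/2055 527/2055 196/685 154/685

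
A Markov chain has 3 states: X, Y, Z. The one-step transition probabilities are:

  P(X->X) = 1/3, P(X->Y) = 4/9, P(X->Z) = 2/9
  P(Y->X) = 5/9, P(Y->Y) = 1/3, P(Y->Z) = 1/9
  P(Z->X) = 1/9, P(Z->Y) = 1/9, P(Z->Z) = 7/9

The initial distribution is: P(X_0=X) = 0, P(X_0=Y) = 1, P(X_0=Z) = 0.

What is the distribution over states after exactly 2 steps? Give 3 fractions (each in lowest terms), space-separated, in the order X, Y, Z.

Propagating the distribution step by step (d_{t+1} = d_t * P):
d_0 = (X=0, Y=1, Z=0)
  d_1[X] = 0*1/3 + 1*5/9 + 0*1/9 = 5/9
  d_1[Y] = 0*4/9 + 1*1/3 + 0*1/9 = 1/3
  d_1[Z] = 0*2/9 + 1*1/9 + 0*7/9 = 1/9
d_1 = (X=5/9, Y=1/3, Z=1/9)
  d_2[X] = 5/9*1/3 + 1/3*5/9 + 1/9*1/9 = 31/81
  d_2[Y] = 5/9*4/9 + 1/3*1/3 + 1/9*1/9 = 10/27
  d_2[Z] = 5/9*2/9 + 1/3*1/9 + 1/9*7/9 = 20/81
d_2 = (X=31/81, Y=10/27, Z=20/81)

Answer: 31/81 10/27 20/81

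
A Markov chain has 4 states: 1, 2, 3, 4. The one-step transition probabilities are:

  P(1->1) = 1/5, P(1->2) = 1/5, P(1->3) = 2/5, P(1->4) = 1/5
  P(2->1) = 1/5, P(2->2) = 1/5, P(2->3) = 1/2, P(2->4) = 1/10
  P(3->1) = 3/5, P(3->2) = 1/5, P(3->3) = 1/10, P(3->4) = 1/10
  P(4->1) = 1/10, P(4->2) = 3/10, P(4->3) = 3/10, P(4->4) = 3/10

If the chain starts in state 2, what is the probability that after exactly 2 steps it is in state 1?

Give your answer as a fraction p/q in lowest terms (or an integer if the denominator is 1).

Computing P^2 by repeated multiplication:
P^1 =
  1: [1/5, 1/5, 2/5, 1/5]
  2: [1/5, 1/5, 1/2, 1/10]
  3: [3/5, 1/5, 1/10, 1/10]
  4: [1/10, 3/10, 3/10, 3/10]
P^2 =
  1: [17/50, 11/50, 7/25, 4/25]
  2: [39/100, 21/100, 13/50, 7/50]
  3: [23/100, 21/100, 19/50, 9/50]
  4: [29/100, 23/100, 31/100, 17/100]

(P^2)[2 -> 1] = 39/100

Answer: 39/100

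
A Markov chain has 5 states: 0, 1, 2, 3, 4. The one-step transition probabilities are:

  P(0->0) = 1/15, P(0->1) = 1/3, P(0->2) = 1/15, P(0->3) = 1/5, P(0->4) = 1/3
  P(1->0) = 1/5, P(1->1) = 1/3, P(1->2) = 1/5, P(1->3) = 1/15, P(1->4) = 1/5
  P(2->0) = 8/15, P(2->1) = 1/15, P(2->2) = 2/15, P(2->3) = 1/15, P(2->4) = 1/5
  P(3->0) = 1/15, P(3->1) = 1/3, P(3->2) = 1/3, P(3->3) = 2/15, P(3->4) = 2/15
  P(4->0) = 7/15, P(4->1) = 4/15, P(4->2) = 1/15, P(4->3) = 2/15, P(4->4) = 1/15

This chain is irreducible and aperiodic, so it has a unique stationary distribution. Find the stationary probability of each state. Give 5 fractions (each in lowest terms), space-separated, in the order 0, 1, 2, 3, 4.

The stationary distribution satisfies pi = pi * P, i.e.:
  pi_0 = 1/15*pi_0 + 1/5*pi_1 + 8/15*pi_2 + 1/15*pi_3 + 7/15*pi_4
  pi_1 = 1/3*pi_0 + 1/3*pi_1 + 1/15*pi_2 + 1/3*pi_3 + 4/15*pi_4
  pi_2 = 1/15*pi_0 + 1/5*pi_1 + 2/15*pi_2 + 1/3*pi_3 + 1/15*pi_4
  pi_3 = 1/5*pi_0 + 1/15*pi_1 + 1/15*pi_2 + 2/15*pi_3 + 2/15*pi_4
  pi_4 = 1/3*pi_0 + 1/5*pi_1 + 1/5*pi_2 + 2/15*pi_3 + 1/15*pi_4
with normalization: pi_0 + pi_1 + pi_2 + pi_3 + pi_4 = 1.

Using the first 4 balance equations plus normalization, the linear system A*pi = b is:
  [-14/15, 1/5, 8/15, 1/15, 7/15] . pi = 0
  [1/3, -2/3, 1/15, 1/3, 4/15] . pi = 0
  [1/15, 1/5, -13/15, 1/3, 1/15] . pi = 0
  [1/5, 1/15, 1/15, -13/15, 2/15] . pi = 0
  [1, 1, 1, 1, 1] . pi = 1

Solving yields:
  pi_0 = 16831/66786
  pi_1 = 9385/33393
  pi_2 = 9773/66786
  pi_3 = 1354/11131
  pi_4 = 6644/33393

Verification (pi * P):
  16831/66786*1/15 + 9385/33393*1/5 + 9773/66786*8/15 + 1354/11131*1/15 + 6644/33393*7/15 = 16831/66786 = pi_0  (ok)
  16831/66786*1/3 + 9385/33393*1/3 + 9773/66786*1/15 + 1354/11131*1/3 + 6644/33393*4/15 = 9385/33393 = pi_1  (ok)
  16831/66786*1/15 + 9385/33393*1/5 + 9773/66786*2/15 + 1354/11131*1/3 + 6644/33393*1/15 = 9773/66786 = pi_2  (ok)
  16831/66786*1/5 + 9385/33393*1/15 + 9773/66786*1/15 + 1354/11131*2/15 + 6644/33393*2/15 = 1354/11131 = pi_3  (ok)
  16831/66786*1/3 + 9385/33393*1/5 + 9773/66786*1/5 + 1354/11131*2/15 + 6644/33393*1/15 = 6644/33393 = pi_4  (ok)

Answer: 16831/66786 9385/33393 9773/66786 1354/11131 6644/33393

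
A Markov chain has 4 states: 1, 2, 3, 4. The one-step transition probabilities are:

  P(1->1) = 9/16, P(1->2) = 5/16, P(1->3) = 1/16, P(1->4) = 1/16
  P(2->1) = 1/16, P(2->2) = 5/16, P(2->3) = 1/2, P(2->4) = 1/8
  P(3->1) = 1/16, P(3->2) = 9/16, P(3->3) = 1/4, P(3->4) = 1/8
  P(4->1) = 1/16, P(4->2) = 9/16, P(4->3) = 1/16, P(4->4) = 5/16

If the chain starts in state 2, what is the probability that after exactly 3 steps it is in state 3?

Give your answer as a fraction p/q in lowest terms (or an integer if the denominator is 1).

Answer: 1321/4096

Derivation:
Computing P^3 by repeated multiplication:
P^1 =
  1: [9/16, 5/16, 1/16, 1/16]
  2: [1/16, 5/16, 1/2, 1/8]
  3: [1/16, 9/16, 1/4, 1/8]
  4: [1/16, 9/16, 1/16, 5/16]
P^2 =
  1: [11/32, 11/32, 27/128, 13/128]
  2: [3/32, 15/32, 75/256, 37/256]
  3: [3/32, 13/32, 91/256, 37/256]
  4: [3/32, 13/32, 41/128, 23/128]
P^3 =
  1: [15/64, 25/64, 517/2048, 251/2048]
  2: [7/64, 27/64, 1321/4096, 599/4096]
  3: [7/64, 7/16, 1257/4096, 599/4096]
  4: [7/64, 7/16, 615/2048, 313/2048]

(P^3)[2 -> 3] = 1321/4096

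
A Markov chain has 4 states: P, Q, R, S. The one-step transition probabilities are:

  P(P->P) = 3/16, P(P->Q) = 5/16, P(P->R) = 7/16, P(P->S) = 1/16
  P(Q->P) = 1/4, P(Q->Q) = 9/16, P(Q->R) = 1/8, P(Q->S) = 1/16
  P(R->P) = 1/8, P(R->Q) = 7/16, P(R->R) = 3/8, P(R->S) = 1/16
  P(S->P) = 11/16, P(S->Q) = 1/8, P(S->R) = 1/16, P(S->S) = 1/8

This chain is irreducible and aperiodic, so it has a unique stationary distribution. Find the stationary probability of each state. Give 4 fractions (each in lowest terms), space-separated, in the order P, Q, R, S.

The stationary distribution satisfies pi = pi * P, i.e.:
  pi_P = 3/16*pi_P + 1/4*pi_Q + 1/8*pi_R + 11/16*pi_S
  pi_Q = 5/16*pi_P + 9/16*pi_Q + 7/16*pi_R + 1/8*pi_S
  pi_R = 7/16*pi_P + 1/8*pi_Q + 3/8*pi_R + 1/16*pi_S
  pi_S = 1/16*pi_P + 1/16*pi_Q + 1/16*pi_R + 1/8*pi_S
with normalization: pi_P + pi_Q + pi_R + pi_S = 1.

Using the first 3 balance equations plus normalization, the linear system A*pi = b is:
  [-13/16, 1/4, 1/8, 11/16] . pi = 0
  [5/16, -7/16, 7/16, 1/8] . pi = 0
  [7/16, 1/8, -5/8, 1/16] . pi = 0
  [1, 1, 1, 1] . pi = 1

Solving yields:
  pi_P = 373/1605
  pi_Q = 237/535
  pi_R = 138/535
  pi_S = 1/15

Verification (pi * P):
  373/1605*3/16 + 237/535*1/4 + 138/535*1/8 + 1/15*11/16 = 373/1605 = pi_P  (ok)
  373/1605*5/16 + 237/535*9/16 + 138/535*7/16 + 1/15*1/8 = 237/535 = pi_Q  (ok)
  373/1605*7/16 + 237/535*1/8 + 138/535*3/8 + 1/15*1/16 = 138/535 = pi_R  (ok)
  373/1605*1/16 + 237/535*1/16 + 138/535*1/16 + 1/15*1/8 = 1/15 = pi_S  (ok)

Answer: 373/1605 237/535 138/535 1/15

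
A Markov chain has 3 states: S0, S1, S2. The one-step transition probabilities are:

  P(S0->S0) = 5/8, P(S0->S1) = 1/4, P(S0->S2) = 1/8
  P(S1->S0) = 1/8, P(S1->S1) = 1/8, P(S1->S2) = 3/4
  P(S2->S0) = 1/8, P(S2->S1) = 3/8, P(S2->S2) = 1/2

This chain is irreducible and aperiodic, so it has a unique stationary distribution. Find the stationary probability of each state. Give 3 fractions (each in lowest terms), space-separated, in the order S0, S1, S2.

Answer: 1/4 11/40 19/40

Derivation:
The stationary distribution satisfies pi = pi * P, i.e.:
  pi_S0 = 5/8*pi_S0 + 1/8*pi_S1 + 1/8*pi_S2
  pi_S1 = 1/4*pi_S0 + 1/8*pi_S1 + 3/8*pi_S2
  pi_S2 = 1/8*pi_S0 + 3/4*pi_S1 + 1/2*pi_S2
with normalization: pi_S0 + pi_S1 + pi_S2 = 1.

Using the first 2 balance equations plus normalization, the linear system A*pi = b is:
  [-3/8, 1/8, 1/8] . pi = 0
  [1/4, -7/8, 3/8] . pi = 0
  [1, 1, 1] . pi = 1

Solving yields:
  pi_S0 = 1/4
  pi_S1 = 11/40
  pi_S2 = 19/40

Verification (pi * P):
  1/4*5/8 + 11/40*1/8 + 19/40*1/8 = 1/4 = pi_S0  (ok)
  1/4*1/4 + 11/40*1/8 + 19/40*3/8 = 11/40 = pi_S1  (ok)
  1/4*1/8 + 11/40*3/4 + 19/40*1/2 = 19/40 = pi_S2  (ok)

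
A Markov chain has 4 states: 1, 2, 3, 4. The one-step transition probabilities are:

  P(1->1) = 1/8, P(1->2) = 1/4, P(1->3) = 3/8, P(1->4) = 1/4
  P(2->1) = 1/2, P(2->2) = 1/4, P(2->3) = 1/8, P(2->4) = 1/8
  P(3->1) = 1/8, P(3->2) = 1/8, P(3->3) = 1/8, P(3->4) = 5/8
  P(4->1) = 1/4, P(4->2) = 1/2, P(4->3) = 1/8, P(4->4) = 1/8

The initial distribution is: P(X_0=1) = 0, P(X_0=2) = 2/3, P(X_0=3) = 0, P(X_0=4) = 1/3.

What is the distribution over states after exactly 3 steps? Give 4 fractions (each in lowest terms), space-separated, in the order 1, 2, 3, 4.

Propagating the distribution step by step (d_{t+1} = d_t * P):
d_0 = (1=0, 2=2/3, 3=0, 4=1/3)
  d_1[1] = 0*1/8 + 2/3*1/2 + 0*1/8 + 1/3*1/4 = 5/12
  d_1[2] = 0*1/4 + 2/3*1/4 + 0*1/8 + 1/3*1/2 = 1/3
  d_1[3] = 0*3/8 + 2/3*1/8 + 0*1/8 + 1/3*1/8 = 1/8
  d_1[4] = 0*1/4 + 2/3*1/8 + 0*5/8 + 1/3*1/8 = 1/8
d_1 = (1=5/12, 2=1/3, 3=1/8, 4=1/8)
  d_2[1] = 5/12*1/8 + 1/3*1/2 + 1/8*1/8 + 1/8*1/4 = 17/64
  d_2[2] = 5/12*1/4 + 1/3*1/4 + 1/8*1/8 + 1/8*1/2 = 17/64
  d_2[3] = 5/12*3/8 + 1/3*1/8 + 1/8*1/8 + 1/8*1/8 = 11/48
  d_2[4] = 5/12*1/4 + 1/3*1/8 + 1/8*5/8 + 1/8*1/8 = 23/96
d_2 = (1=17/64, 2=17/64, 3=11/48, 4=23/96)
  d_3[1] = 17/64*1/8 + 17/64*1/2 + 11/48*1/8 + 23/96*1/4 = 391/1536
  d_3[2] = 17/64*1/4 + 17/64*1/4 + 11/48*1/8 + 23/96*1/2 = 9/32
  d_3[3] = 17/64*3/8 + 17/64*1/8 + 11/48*1/8 + 23/96*1/8 = 49/256
  d_3[4] = 17/64*1/4 + 17/64*1/8 + 11/48*5/8 + 23/96*1/8 = 419/1536
d_3 = (1=391/1536, 2=9/32, 3=49/256, 4=419/1536)

Answer: 391/1536 9/32 49/256 419/1536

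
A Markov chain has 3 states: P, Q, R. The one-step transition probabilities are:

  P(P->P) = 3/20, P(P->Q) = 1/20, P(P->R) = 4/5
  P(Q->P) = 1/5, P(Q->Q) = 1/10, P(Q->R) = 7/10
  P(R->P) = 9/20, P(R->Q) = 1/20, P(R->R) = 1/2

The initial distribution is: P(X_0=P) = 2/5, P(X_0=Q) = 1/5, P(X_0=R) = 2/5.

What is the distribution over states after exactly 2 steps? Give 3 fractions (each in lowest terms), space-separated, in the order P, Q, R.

Propagating the distribution step by step (d_{t+1} = d_t * P):
d_0 = (P=2/5, Q=1/5, R=2/5)
  d_1[P] = 2/5*3/20 + 1/5*1/5 + 2/5*9/20 = 7/25
  d_1[Q] = 2/5*1/20 + 1/5*1/10 + 2/5*1/20 = 3/50
  d_1[R] = 2/5*4/5 + 1/5*7/10 + 2/5*1/2 = 33/50
d_1 = (P=7/25, Q=3/50, R=33/50)
  d_2[P] = 7/25*3/20 + 3/50*1/5 + 33/50*9/20 = 351/1000
  d_2[Q] = 7/25*1/20 + 3/50*1/10 + 33/50*1/20 = 53/1000
  d_2[R] = 7/25*4/5 + 3/50*7/10 + 33/50*1/2 = 149/250
d_2 = (P=351/1000, Q=53/1000, R=149/250)

Answer: 351/1000 53/1000 149/250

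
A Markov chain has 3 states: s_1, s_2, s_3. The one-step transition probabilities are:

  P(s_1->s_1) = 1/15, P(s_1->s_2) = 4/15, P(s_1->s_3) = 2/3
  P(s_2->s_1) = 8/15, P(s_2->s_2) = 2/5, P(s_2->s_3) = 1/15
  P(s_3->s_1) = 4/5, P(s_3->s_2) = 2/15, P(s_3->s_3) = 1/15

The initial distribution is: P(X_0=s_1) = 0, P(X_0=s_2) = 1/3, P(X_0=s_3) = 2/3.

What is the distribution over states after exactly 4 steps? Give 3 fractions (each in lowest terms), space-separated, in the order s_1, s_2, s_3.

Answer: 49156/151875 8266/30375 6821/16875

Derivation:
Propagating the distribution step by step (d_{t+1} = d_t * P):
d_0 = (s_1=0, s_2=1/3, s_3=2/3)
  d_1[s_1] = 0*1/15 + 1/3*8/15 + 2/3*4/5 = 32/45
  d_1[s_2] = 0*4/15 + 1/3*2/5 + 2/3*2/15 = 2/9
  d_1[s_3] = 0*2/3 + 1/3*1/15 + 2/3*1/15 = 1/15
d_1 = (s_1=32/45, s_2=2/9, s_3=1/15)
  d_2[s_1] = 32/45*1/15 + 2/9*8/15 + 1/15*4/5 = 148/675
  d_2[s_2] = 32/45*4/15 + 2/9*2/5 + 1/15*2/15 = 194/675
  d_2[s_3] = 32/45*2/3 + 2/9*1/15 + 1/15*1/15 = 37/75
d_2 = (s_1=148/675, s_2=194/675, s_3=37/75)
  d_3[s_1] = 148/675*1/15 + 194/675*8/15 + 37/75*4/5 = 5696/10125
  d_3[s_2] = 148/675*4/15 + 194/675*2/5 + 37/75*2/15 = 2422/10125
  d_3[s_3] = 148/675*2/3 + 194/675*1/15 + 37/75*1/15 = 223/1125
d_3 = (s_1=5696/10125, s_2=2422/10125, s_3=223/1125)
  d_4[s_1] = 5696/10125*1/15 + 2422/10125*8/15 + 223/1125*4/5 = 49156/151875
  d_4[s_2] = 5696/10125*4/15 + 2422/10125*2/5 + 223/1125*2/15 = 8266/30375
  d_4[s_3] = 5696/10125*2/3 + 2422/10125*1/15 + 223/1125*1/15 = 6821/16875
d_4 = (s_1=49156/151875, s_2=8266/30375, s_3=6821/16875)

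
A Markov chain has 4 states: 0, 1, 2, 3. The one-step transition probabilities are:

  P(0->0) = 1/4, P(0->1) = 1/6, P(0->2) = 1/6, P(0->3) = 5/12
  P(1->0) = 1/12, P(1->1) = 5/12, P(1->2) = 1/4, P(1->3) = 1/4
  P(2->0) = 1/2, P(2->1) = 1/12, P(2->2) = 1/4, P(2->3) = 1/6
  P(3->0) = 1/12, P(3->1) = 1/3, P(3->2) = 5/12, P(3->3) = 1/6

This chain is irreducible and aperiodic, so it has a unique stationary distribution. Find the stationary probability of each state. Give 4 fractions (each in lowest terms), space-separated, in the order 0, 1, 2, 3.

Answer: 383/1625 401/1625 441/1625 16/65

Derivation:
The stationary distribution satisfies pi = pi * P, i.e.:
  pi_0 = 1/4*pi_0 + 1/12*pi_1 + 1/2*pi_2 + 1/12*pi_3
  pi_1 = 1/6*pi_0 + 5/12*pi_1 + 1/12*pi_2 + 1/3*pi_3
  pi_2 = 1/6*pi_0 + 1/4*pi_1 + 1/4*pi_2 + 5/12*pi_3
  pi_3 = 5/12*pi_0 + 1/4*pi_1 + 1/6*pi_2 + 1/6*pi_3
with normalization: pi_0 + pi_1 + pi_2 + pi_3 = 1.

Using the first 3 balance equations plus normalization, the linear system A*pi = b is:
  [-3/4, 1/12, 1/2, 1/12] . pi = 0
  [1/6, -7/12, 1/12, 1/3] . pi = 0
  [1/6, 1/4, -3/4, 5/12] . pi = 0
  [1, 1, 1, 1] . pi = 1

Solving yields:
  pi_0 = 383/1625
  pi_1 = 401/1625
  pi_2 = 441/1625
  pi_3 = 16/65

Verification (pi * P):
  383/1625*1/4 + 401/1625*1/12 + 441/1625*1/2 + 16/65*1/12 = 383/1625 = pi_0  (ok)
  383/1625*1/6 + 401/1625*5/12 + 441/1625*1/12 + 16/65*1/3 = 401/1625 = pi_1  (ok)
  383/1625*1/6 + 401/1625*1/4 + 441/1625*1/4 + 16/65*5/12 = 441/1625 = pi_2  (ok)
  383/1625*5/12 + 401/1625*1/4 + 441/1625*1/6 + 16/65*1/6 = 16/65 = pi_3  (ok)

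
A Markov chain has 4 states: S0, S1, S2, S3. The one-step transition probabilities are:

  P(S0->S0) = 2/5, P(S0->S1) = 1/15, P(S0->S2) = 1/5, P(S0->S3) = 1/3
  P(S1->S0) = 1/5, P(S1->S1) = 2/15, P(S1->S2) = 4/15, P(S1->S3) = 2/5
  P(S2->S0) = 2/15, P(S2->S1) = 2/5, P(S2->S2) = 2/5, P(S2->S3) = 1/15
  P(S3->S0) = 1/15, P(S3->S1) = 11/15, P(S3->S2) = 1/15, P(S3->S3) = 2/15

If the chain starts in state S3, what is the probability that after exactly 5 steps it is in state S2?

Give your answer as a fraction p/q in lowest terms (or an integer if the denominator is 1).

Answer: 11869/50625

Derivation:
Computing P^5 by repeated multiplication:
P^1 =
  S0: [2/5, 1/15, 1/5, 1/3]
  S1: [1/5, 2/15, 4/15, 2/5]
  S2: [2/15, 2/5, 2/5, 1/15]
  S3: [1/15, 11/15, 1/15, 2/15]
P^2 =
  S0: [2/9, 9/25, 1/5, 49/225]
  S1: [38/225, 97/225, 47/225, 43/225]
  S2: [43/225, 61/225, 67/225, 6/25]
  S3: [43/225, 17/75, 11/45, 76/225]
P^3 =
  S0: [682/3375, 1021/3375, 793/3375, 293/1125]
  S1: [656/3375, 329/1125, 827/3375, 181/675]
  S2: [629/3375, 43/125, 829/3375, 28/125]
  S3: [199/1125, 437/1125, 739/3375, 728/3375]
P^4 =
  S0: [1924/10125, 5717/16875, 11767/50625, 1343/5625]
  S1: [3152/16875, 5849/16875, 11783/50625, 11839/50625]
  S2: [9671/50625, 16241/50625, 4087/16875, 12452/50625]
  S3: [9721/50625, 15661/50625, 12197/50625, 13046/50625]
P^5 =
  S0: [144794/759375, 247481/759375, 20017/84375, 186947/759375]
  S1: [144782/759375, 245477/759375, 181093/759375, 188023/759375]
  S2: [143723/759375, 252691/759375, 35999/151875, 182966/759375]
  S3: [5287/28125, 257731/759375, 11869/50625, 36172/151875]

(P^5)[S3 -> S2] = 11869/50625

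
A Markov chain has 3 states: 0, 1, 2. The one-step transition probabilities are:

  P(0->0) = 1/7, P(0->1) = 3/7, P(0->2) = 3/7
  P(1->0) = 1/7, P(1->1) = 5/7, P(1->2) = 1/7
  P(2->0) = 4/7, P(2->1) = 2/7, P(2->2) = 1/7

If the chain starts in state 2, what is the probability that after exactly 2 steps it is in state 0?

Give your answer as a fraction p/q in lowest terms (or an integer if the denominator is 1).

Computing P^2 by repeated multiplication:
P^1 =
  0: [1/7, 3/7, 3/7]
  1: [1/7, 5/7, 1/7]
  2: [4/7, 2/7, 1/7]
P^2 =
  0: [16/49, 24/49, 9/49]
  1: [10/49, 30/49, 9/49]
  2: [10/49, 24/49, 15/49]

(P^2)[2 -> 0] = 10/49

Answer: 10/49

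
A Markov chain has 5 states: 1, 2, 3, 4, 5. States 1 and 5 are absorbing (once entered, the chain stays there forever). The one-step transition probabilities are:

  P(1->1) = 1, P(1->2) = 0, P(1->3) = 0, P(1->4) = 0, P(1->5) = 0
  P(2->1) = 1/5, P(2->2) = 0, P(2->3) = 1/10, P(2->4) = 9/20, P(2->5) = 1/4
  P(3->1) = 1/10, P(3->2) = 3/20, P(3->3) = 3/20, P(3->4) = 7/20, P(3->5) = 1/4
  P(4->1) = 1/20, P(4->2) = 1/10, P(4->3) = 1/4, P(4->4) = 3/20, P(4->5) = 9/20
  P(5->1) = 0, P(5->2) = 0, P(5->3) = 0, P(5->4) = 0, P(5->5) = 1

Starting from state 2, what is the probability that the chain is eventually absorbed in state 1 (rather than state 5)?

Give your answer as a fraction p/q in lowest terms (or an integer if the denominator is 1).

Answer: 149/501

Derivation:
Let a_i = P(absorbed in 1 | start in state i).
Boundary conditions: a_1 = 1, a_5 = 0.
For each transient state i, a_i = sum_j P(i->j) * a_j:
  a_2 = 1/5*a_1 + 0*a_2 + 1/10*a_3 + 9/20*a_4 + 1/4*a_5
  a_3 = 1/10*a_1 + 3/20*a_2 + 3/20*a_3 + 7/20*a_4 + 1/4*a_5
  a_4 = 1/20*a_1 + 1/10*a_2 + 1/4*a_3 + 3/20*a_4 + 9/20*a_5

Substituting a_1 = 1 and a_5 = 0, rearrange to (I - Q) a = r where r[i] = P(i -> 1):
  [1, -1/10, -9/20] . (a_2, a_3, a_4) = 1/5
  [-3/20, 17/20, -7/20] . (a_2, a_3, a_4) = 1/10
  [-1/10, -1/4, 17/20] . (a_2, a_3, a_4) = 1/20

Solving yields:
  a_2 = 149/501
  a_3 = 119/501
  a_4 = 82/501

Starting state is 2, so the absorption probability is a_2 = 149/501.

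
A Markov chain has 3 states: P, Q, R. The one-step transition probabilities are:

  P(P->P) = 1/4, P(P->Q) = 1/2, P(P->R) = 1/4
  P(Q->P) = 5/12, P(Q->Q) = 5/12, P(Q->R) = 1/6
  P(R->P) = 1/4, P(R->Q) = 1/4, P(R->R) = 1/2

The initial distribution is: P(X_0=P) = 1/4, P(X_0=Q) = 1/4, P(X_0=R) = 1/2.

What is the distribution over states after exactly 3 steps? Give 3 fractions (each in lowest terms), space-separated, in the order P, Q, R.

Answer: 271/864 1351/3456 1021/3456

Derivation:
Propagating the distribution step by step (d_{t+1} = d_t * P):
d_0 = (P=1/4, Q=1/4, R=1/2)
  d_1[P] = 1/4*1/4 + 1/4*5/12 + 1/2*1/4 = 7/24
  d_1[Q] = 1/4*1/2 + 1/4*5/12 + 1/2*1/4 = 17/48
  d_1[R] = 1/4*1/4 + 1/4*1/6 + 1/2*1/2 = 17/48
d_1 = (P=7/24, Q=17/48, R=17/48)
  d_2[P] = 7/24*1/4 + 17/48*5/12 + 17/48*1/4 = 89/288
  d_2[Q] = 7/24*1/2 + 17/48*5/12 + 17/48*1/4 = 55/144
  d_2[R] = 7/24*1/4 + 17/48*1/6 + 17/48*1/2 = 89/288
d_2 = (P=89/288, Q=55/144, R=89/288)
  d_3[P] = 89/288*1/4 + 55/144*5/12 + 89/288*1/4 = 271/864
  d_3[Q] = 89/288*1/2 + 55/144*5/12 + 89/288*1/4 = 1351/3456
  d_3[R] = 89/288*1/4 + 55/144*1/6 + 89/288*1/2 = 1021/3456
d_3 = (P=271/864, Q=1351/3456, R=1021/3456)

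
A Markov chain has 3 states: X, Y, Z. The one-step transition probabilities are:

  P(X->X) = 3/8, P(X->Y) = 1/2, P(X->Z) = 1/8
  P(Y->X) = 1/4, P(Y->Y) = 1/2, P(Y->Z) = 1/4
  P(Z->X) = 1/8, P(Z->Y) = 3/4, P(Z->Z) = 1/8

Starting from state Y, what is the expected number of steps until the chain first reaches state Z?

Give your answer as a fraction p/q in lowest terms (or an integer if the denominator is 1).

Let h_i = expected steps to first reach Z from state i.
Boundary: h_Z = 0.
First-step equations for the other states:
  h_X = 1 + 3/8*h_X + 1/2*h_Y + 1/8*h_Z
  h_Y = 1 + 1/4*h_X + 1/2*h_Y + 1/4*h_Z

Substituting h_Z = 0 and rearranging gives the linear system (I - Q) h = 1:
  [5/8, -1/2] . (h_X, h_Y) = 1
  [-1/4, 1/2] . (h_X, h_Y) = 1

Solving yields:
  h_X = 16/3
  h_Y = 14/3

Starting state is Y, so the expected hitting time is h_Y = 14/3.

Answer: 14/3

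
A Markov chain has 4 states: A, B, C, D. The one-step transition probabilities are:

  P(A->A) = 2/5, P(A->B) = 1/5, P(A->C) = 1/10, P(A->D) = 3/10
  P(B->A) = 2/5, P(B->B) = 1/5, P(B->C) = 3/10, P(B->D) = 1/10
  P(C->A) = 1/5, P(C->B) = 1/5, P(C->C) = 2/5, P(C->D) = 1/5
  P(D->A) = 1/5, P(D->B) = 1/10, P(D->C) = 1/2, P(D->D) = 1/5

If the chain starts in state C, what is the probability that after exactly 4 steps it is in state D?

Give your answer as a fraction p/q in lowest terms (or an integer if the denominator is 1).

Computing P^4 by repeated multiplication:
P^1 =
  A: [2/5, 1/5, 1/10, 3/10]
  B: [2/5, 1/5, 3/10, 1/10]
  C: [1/5, 1/5, 2/5, 1/5]
  D: [1/5, 1/10, 1/2, 1/5]
P^2 =
  A: [8/25, 17/100, 29/100, 11/50]
  B: [8/25, 19/100, 27/100, 11/50]
  C: [7/25, 9/50, 17/50, 1/5]
  D: [13/50, 9/50, 7/20, 21/100]
P^3 =
  A: [149/500, 89/500, 309/1000, 43/200]
  B: [151/500, 89/500, 307/1000, 213/1000]
  C: [73/250, 9/50, 159/500, 21/100]
  D: [36/125, 179/1000, 13/40, 26/125]
P^4 =
  A: [369/1250, 357/2000, 3143/10000, 53/250]
  B: [37/125, 1787/10000, 3129/10000, 531/2500]
  C: [184/625, 179/1000, 1577/5000, 132/625]
  D: [1467/5000, 112/625, 633/2000, 2109/10000]

(P^4)[C -> D] = 132/625

Answer: 132/625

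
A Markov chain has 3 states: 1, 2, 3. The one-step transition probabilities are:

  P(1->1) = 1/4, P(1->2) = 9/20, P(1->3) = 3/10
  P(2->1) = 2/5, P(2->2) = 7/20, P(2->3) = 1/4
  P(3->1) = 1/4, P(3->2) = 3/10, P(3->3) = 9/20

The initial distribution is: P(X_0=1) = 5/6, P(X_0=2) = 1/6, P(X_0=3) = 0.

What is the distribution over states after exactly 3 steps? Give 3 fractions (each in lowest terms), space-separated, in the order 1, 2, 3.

Propagating the distribution step by step (d_{t+1} = d_t * P):
d_0 = (1=5/6, 2=1/6, 3=0)
  d_1[1] = 5/6*1/4 + 1/6*2/5 + 0*1/4 = 11/40
  d_1[2] = 5/6*9/20 + 1/6*7/20 + 0*3/10 = 13/30
  d_1[3] = 5/6*3/10 + 1/6*1/4 + 0*9/20 = 7/24
d_1 = (1=11/40, 2=13/30, 3=7/24)
  d_2[1] = 11/40*1/4 + 13/30*2/5 + 7/24*1/4 = 63/200
  d_2[2] = 11/40*9/20 + 13/30*7/20 + 7/24*3/10 = 871/2400
  d_2[3] = 11/40*3/10 + 13/30*1/4 + 7/24*9/20 = 773/2400
d_2 = (1=63/200, 2=871/2400, 3=773/2400)
  d_3[1] = 63/200*1/4 + 871/2400*2/5 + 773/2400*1/4 = 4871/16000
  d_3[2] = 63/200*9/20 + 871/2400*7/20 + 773/2400*3/10 = 17539/48000
  d_3[3] = 63/200*3/10 + 871/2400*1/4 + 773/2400*9/20 = 1981/6000
d_3 = (1=4871/16000, 2=17539/48000, 3=1981/6000)

Answer: 4871/16000 17539/48000 1981/6000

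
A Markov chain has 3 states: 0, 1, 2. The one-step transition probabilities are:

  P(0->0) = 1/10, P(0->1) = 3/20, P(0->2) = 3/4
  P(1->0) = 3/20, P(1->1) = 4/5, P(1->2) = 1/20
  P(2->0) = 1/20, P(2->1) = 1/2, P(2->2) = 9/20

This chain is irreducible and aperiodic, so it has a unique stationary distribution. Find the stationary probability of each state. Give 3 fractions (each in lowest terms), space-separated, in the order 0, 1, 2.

Answer: 17/140 183/280 9/40

Derivation:
The stationary distribution satisfies pi = pi * P, i.e.:
  pi_0 = 1/10*pi_0 + 3/20*pi_1 + 1/20*pi_2
  pi_1 = 3/20*pi_0 + 4/5*pi_1 + 1/2*pi_2
  pi_2 = 3/4*pi_0 + 1/20*pi_1 + 9/20*pi_2
with normalization: pi_0 + pi_1 + pi_2 = 1.

Using the first 2 balance equations plus normalization, the linear system A*pi = b is:
  [-9/10, 3/20, 1/20] . pi = 0
  [3/20, -1/5, 1/2] . pi = 0
  [1, 1, 1] . pi = 1

Solving yields:
  pi_0 = 17/140
  pi_1 = 183/280
  pi_2 = 9/40

Verification (pi * P):
  17/140*1/10 + 183/280*3/20 + 9/40*1/20 = 17/140 = pi_0  (ok)
  17/140*3/20 + 183/280*4/5 + 9/40*1/2 = 183/280 = pi_1  (ok)
  17/140*3/4 + 183/280*1/20 + 9/40*9/20 = 9/40 = pi_2  (ok)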